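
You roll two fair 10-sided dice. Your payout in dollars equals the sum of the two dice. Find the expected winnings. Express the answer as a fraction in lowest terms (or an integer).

$11

Distribution of the sum of the two dice: 2 w.p. 1/100, 3 w.p. 1/50, 4 w.p. 3/100, 5 w.p. 1/25, 6 w.p. 1/20, 7 w.p. 3/50, …
E[payout] = (1/100)·2 + (1/50)·3 + (3/100)·4 + (1/25)·5 + (1/20)·6 + (3/50)·7 + (7/100)·8 + (2/25)·9 + (9/100)·10 + (1/10)·11 + (9/100)·12 + (2/25)·13 + (7/100)·14 + (3/50)·15 + (1/20)·16 + (1/25)·17 + (3/100)·18 + (1/50)·19 + (1/100)·20 = 11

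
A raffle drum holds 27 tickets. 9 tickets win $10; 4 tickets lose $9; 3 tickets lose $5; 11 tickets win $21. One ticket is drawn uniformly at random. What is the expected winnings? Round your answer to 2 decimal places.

$10.00

E[payout] = (9/27)·10 + (4/27)·(-9) + (3/27)·(-5) + (11/27)·21 = 10
≈ $10.00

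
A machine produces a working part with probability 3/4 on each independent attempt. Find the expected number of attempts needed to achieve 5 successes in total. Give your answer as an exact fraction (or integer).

20/3

By linearity (sum of 5 independent geometric waits), E[trials] = 5/p = 5/(3/4) = 20/3.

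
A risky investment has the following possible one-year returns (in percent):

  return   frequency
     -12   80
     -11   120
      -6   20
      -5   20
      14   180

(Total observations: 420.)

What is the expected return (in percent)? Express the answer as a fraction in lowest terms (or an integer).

Total = 420, so P(return=-12) = 80/420, etc.
E[X] = (4/21)·(-12) + (2/7)·(-11) + (1/21)·(-6) + (1/21)·(-5) + (3/7)·14
     = 1/21

1/21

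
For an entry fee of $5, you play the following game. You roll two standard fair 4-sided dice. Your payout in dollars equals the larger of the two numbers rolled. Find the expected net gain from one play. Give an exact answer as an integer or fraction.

Distribution of the larger of the two numbers rolled: 1 w.p. 1/16, 2 w.p. 3/16, 3 w.p. 5/16, 4 w.p. 7/16
E[payout] = (1/16)·1 + (3/16)·2 + (5/16)·3 + (7/16)·4 = 25/8
Expected profit = 25/8 − 5 = -15/8

-15/8 dollars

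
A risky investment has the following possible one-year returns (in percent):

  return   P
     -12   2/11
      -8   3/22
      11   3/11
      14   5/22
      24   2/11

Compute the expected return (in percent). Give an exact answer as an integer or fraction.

80/11

E[X] = (2/11)·(-12) + (3/22)·(-8) + (3/11)·11 + (5/22)·14 + (2/11)·24
     = 80/11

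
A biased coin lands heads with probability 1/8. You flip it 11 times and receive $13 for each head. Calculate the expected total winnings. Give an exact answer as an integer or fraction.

E[#heads] = 11·1/8 = 11/8 (linearity over flips).
E[winnings] = 13·11/8 = 143/8.

143/8 dollars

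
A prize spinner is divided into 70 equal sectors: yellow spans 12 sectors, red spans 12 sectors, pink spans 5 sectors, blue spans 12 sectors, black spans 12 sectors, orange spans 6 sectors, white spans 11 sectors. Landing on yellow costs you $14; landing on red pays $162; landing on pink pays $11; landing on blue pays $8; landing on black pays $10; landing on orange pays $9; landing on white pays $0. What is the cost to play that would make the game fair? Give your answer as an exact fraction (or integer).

2101/70 dollars

E[payout] = (12/70)·(-14) + (12/70)·162 + (5/70)·11 + (12/70)·8 + (12/70)·10 + (6/70)·9 + (11/70)·0 = 2101/70
Fair fee = E[payout] = 2101/70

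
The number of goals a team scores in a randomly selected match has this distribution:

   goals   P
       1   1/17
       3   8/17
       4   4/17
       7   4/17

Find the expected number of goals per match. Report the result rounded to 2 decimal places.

E[X] = (1/17)·1 + (8/17)·3 + (4/17)·4 + (4/17)·7
     = 69/17 ≈ 4.06

4.06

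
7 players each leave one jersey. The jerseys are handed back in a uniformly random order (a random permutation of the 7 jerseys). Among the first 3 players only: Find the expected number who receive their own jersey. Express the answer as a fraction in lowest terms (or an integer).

Let Xᵢ = 1 if person i gets their own jersey. For each i, P(Xᵢ=1) = 1/7.
By linearity of expectation, E[X₁+…+X_3] = 3·(1/7) = 3/7.

3/7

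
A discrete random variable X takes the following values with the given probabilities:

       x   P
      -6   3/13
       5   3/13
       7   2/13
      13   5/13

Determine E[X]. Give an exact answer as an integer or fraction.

76/13

E[X] = (3/13)·(-6) + (3/13)·5 + (2/13)·7 + (5/13)·13
     = 76/13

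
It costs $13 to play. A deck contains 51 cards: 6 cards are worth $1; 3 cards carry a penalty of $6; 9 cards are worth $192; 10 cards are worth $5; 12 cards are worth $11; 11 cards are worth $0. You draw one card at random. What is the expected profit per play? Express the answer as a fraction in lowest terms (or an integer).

1235/51 dollars

E[payout] = (6/51)·1 + (3/51)·(-6) + (9/51)·192 + (10/51)·5 + (12/51)·11 + (11/51)·0 = 1898/51
Expected profit = 1898/51 − 13 = 1235/51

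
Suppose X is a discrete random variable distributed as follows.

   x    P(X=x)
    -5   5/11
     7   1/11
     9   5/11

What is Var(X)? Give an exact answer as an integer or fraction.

5640/121

E[X] = (5/11)·(-5) + (1/11)·7 + (5/11)·9 = 27/11
E[X²] = (5/11)·25 + (1/11)·49 + (5/11)·81 = 579/11
Var(X) = 579/11 − (27/11)² = 5640/121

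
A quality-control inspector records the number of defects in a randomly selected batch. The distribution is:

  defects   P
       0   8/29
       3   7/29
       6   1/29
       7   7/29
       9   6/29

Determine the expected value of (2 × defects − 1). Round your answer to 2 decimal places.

7.97

E[2x-1] = (8/29)·(-1) + (7/29)·5 + (1/29)·11 + (7/29)·13 + (6/29)·17
     = 231/29 ≈ 7.97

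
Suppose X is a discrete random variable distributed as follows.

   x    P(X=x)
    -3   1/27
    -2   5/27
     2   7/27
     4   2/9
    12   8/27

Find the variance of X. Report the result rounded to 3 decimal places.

28.250

E[X] = (1/27)·(-3) + (5/27)·(-2) + (7/27)·2 + (2/9)·4 + (8/27)·12 = 121/27
E[X²] = (1/27)·9 + (5/27)·4 + (7/27)·4 + (2/9)·16 + (8/27)·144 = 145/3
Var(X) = 145/3 − (121/27)² = 20594/729 ≈ 28.250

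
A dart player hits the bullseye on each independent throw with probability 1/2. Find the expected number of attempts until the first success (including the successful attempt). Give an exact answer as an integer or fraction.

2

For a geometric distribution, E[trials] = 1/p = 1/(1/2) = 2.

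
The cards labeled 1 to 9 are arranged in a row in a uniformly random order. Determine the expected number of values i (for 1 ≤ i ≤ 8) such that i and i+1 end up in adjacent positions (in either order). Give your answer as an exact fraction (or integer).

For each i ∈ {1,…,8}, let Xᵢ = 1 if i and i+1 are adjacent. P(Xᵢ=1) = 2·(9−1)!/9! = 2/9.
By linearity, E[ΣXᵢ] = (8)·(2/9) = 16/9.

16/9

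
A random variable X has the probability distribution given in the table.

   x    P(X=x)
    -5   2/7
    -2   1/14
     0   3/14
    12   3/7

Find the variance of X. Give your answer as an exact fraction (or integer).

E[X] = (2/7)·(-5) + (1/14)·(-2) + (3/14)·0 + (3/7)·12 = 25/7
E[X²] = (2/7)·25 + (1/14)·4 + (3/14)·0 + (3/7)·144 = 484/7
Var(X) = 484/7 − (25/7)² = 2763/49

2763/49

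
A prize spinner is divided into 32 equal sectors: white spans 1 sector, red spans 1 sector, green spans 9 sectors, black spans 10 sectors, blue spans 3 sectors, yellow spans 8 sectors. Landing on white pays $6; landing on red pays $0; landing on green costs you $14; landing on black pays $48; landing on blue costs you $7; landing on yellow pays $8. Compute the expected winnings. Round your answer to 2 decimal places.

$12.59

E[payout] = (1/32)·6 + (1/32)·0 + (9/32)·(-14) + (10/32)·48 + (3/32)·(-7) + (8/32)·8 = 403/32
≈ $12.59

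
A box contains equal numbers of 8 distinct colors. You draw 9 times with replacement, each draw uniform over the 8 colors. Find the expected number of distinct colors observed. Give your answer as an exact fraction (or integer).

Let Xⱼ=1 if type j appears at least once. P(Xⱼ=1) = 1 − ((8−1)/8)^9 = 93864121/134217728.
E[#distinct] = 8·93864121/134217728 = 93864121/16777216.

93864121/16777216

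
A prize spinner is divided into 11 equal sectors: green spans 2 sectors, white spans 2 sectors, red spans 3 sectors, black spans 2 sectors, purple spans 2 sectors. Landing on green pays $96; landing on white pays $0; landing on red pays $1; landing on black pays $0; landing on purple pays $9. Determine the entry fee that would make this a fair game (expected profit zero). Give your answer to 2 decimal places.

$19.36

E[payout] = (2/11)·96 + (2/11)·0 + (3/11)·1 + (2/11)·0 + (2/11)·9 = 213/11
Fair fee = E[payout] = 213/11 ≈ $19.36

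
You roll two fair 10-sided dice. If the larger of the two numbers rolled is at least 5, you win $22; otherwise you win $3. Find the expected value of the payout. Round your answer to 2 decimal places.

$18.96

E[payout] = (4/25)·3 + (21/25)·22 = 474/25
≈ $18.96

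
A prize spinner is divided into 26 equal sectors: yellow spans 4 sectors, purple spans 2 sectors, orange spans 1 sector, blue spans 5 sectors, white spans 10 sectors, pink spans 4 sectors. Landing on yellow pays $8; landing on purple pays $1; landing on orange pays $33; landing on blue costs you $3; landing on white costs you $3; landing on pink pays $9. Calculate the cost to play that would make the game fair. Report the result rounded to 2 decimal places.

E[payout] = (4/26)·8 + (2/26)·1 + (1/26)·33 + (5/26)·(-3) + (10/26)·(-3) + (4/26)·9 = 29/13
Fair fee = E[payout] = 29/13 ≈ $2.23

$2.23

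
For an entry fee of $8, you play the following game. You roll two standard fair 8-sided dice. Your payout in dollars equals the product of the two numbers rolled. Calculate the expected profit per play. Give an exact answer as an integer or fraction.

Distribution of the product of the two numbers rolled: 1 w.p. 1/64, 2 w.p. 1/32, 3 w.p. 1/32, 4 w.p. 3/64, 5 w.p. 1/32, 6 w.p. 1/16, …
E[payout] = (1/64)·1 + (1/32)·2 + (1/32)·3 + (3/64)·4 + (1/32)·5 + (1/16)·6 + (1/32)·7 + (1/16)·8 + (1/64)·9 + (1/32)·10 + (1/16)·12 + (1/32)·14 + (1/32)·15 + (3/64)·16 + (1/32)·18 + (1/32)·20 + (1/32)·21 + (1/16)·24 + (1/64)·25 + (1/32)·28 + (1/32)·30 + (1/32)·32 + (1/32)·35 + (1/64)·36 + (1/32)·40 + (1/32)·42 + (1/32)·48 + (1/64)·49 + (1/32)·56 + (1/64)·64 = 81/4
Expected profit = 81/4 − 8 = 49/4

49/4 dollars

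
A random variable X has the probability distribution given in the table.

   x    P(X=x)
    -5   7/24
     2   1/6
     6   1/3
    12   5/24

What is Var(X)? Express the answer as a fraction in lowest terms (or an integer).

7405/192

E[X] = (7/24)·(-5) + (1/6)·2 + (1/3)·6 + (5/24)·12 = 27/8
E[X²] = (7/24)·25 + (1/6)·4 + (1/3)·36 + (5/24)·144 = 1199/24
Var(X) = 1199/24 − (27/8)² = 7405/192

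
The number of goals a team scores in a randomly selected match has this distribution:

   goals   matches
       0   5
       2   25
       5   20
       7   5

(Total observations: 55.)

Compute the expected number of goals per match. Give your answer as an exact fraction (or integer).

37/11

Total = 55, so P(goals=0) = 5/55, etc.
E[X] = (1/11)·0 + (5/11)·2 + (4/11)·5 + (1/11)·7
     = 37/11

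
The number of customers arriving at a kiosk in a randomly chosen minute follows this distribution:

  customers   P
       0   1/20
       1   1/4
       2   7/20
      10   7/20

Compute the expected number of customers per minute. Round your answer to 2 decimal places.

4.45

E[X] = (1/20)·0 + (1/4)·1 + (7/20)·2 + (7/20)·10
     = 89/20 ≈ 4.45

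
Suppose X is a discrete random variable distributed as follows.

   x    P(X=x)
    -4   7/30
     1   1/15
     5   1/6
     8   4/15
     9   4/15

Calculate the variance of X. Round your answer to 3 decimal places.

E[X] = (7/30)·(-4) + (1/15)·1 + (1/6)·5 + (4/15)·8 + (4/15)·9 = 9/2
E[X²] = (7/30)·16 + (1/15)·1 + (1/6)·25 + (4/15)·64 + (4/15)·81 = 1399/30
Var(X) = 1399/30 − (9/2)² = 1583/60 ≈ 26.383

26.383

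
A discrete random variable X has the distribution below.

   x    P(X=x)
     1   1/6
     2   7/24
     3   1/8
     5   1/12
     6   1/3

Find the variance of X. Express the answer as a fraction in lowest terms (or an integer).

2303/576

E[X] = (1/6)·1 + (7/24)·2 + (1/8)·3 + (1/12)·5 + (1/3)·6 = 85/24
E[X²] = (1/6)·1 + (7/24)·4 + (1/8)·9 + (1/12)·25 + (1/3)·36 = 397/24
Var(X) = 397/24 − (85/24)² = 2303/576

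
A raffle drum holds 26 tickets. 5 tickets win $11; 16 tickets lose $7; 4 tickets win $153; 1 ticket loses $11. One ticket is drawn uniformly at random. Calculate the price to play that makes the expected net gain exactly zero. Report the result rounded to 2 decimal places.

E[payout] = (5/26)·11 + (16/26)·(-7) + (4/26)·153 + (1/26)·(-11) = 272/13
Fair fee = E[payout] = 272/13 ≈ $20.92

$20.92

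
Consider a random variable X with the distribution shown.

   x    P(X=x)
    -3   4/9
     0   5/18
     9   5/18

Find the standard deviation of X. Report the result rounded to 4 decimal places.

E[X] = 7/6, E[X²] = 53/2
Var(X) = E[X²] − (E[X])² = 53/2 − 49/36 = 905/36
SD(X) = √(905/36) ≈ 5.0139

5.0139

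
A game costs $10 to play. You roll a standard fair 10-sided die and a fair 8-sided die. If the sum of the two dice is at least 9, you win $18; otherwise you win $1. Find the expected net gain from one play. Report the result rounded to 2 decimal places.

$2.05

E[payout] = (7/20)·1 + (13/20)·18 = 241/20
Expected profit = 241/20 − 10 = 41/20 ≈ $2.05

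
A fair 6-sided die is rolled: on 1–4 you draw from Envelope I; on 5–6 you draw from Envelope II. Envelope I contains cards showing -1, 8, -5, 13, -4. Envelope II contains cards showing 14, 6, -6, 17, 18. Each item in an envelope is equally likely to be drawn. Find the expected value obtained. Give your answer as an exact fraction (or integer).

71/15

E[X | Envelope I] = (-1 + 8 − 5 + 13 − 4)/5 = 11/5
E[X | Envelope II] = (14 + 6 − 6 + 17 + 18)/5 = 49/5
E[X] = (2/3)·11/5 + (1/3)·49/5 = 71/15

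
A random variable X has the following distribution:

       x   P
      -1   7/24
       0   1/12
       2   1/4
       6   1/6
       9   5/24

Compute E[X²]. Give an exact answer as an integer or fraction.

145/6

E[X²] = (7/24)·1 + (1/12)·0 + (1/4)·4 + (1/6)·36 + (5/24)·81
     = 145/6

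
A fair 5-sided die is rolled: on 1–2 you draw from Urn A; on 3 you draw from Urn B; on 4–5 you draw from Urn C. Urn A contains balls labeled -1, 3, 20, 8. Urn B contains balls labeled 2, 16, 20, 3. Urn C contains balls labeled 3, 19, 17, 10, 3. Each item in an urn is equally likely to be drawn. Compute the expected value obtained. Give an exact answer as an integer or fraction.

E[X | Urn A] = (-1 + 3 + 20 + 8)/4 = 15/2
E[X | Urn B] = (2 + 16 + 20 + 3)/4 = 41/4
E[X | Urn C] = (3 + 19 + 17 + 10 + 3)/5 = 52/5
E[X] = (2/5)·15/2 + (1/5)·41/4 + (2/5)·52/5 = 921/100

921/100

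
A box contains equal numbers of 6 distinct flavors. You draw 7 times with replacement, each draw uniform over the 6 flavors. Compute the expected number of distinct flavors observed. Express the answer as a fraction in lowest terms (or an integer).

Let Xⱼ=1 if type j appears at least once. P(Xⱼ=1) = 1 − ((6−1)/6)^7 = 201811/279936.
E[#distinct] = 6·201811/279936 = 201811/46656.

201811/46656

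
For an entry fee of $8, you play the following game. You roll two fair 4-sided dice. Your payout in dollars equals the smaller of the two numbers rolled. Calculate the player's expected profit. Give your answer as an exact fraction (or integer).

-49/8 dollars

Distribution of the smaller of the two numbers rolled: 1 w.p. 7/16, 2 w.p. 5/16, 3 w.p. 3/16, 4 w.p. 1/16
E[payout] = (7/16)·1 + (5/16)·2 + (3/16)·3 + (1/16)·4 = 15/8
Expected profit = 15/8 − 8 = -49/8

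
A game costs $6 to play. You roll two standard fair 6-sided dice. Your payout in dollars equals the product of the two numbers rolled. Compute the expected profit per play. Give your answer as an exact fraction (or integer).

Distribution of the product of the two numbers rolled: 1 w.p. 1/36, 2 w.p. 1/18, 3 w.p. 1/18, 4 w.p. 1/12, 5 w.p. 1/18, 6 w.p. 1/9, …
E[payout] = (1/36)·1 + (1/18)·2 + (1/18)·3 + (1/12)·4 + (1/18)·5 + (1/9)·6 + (1/18)·8 + (1/36)·9 + (1/18)·10 + (1/9)·12 + (1/18)·15 + (1/36)·16 + (1/18)·18 + (1/18)·20 + (1/18)·24 + (1/36)·25 + (1/18)·30 + (1/36)·36 = 49/4
Expected profit = 49/4 − 6 = 25/4

25/4 dollars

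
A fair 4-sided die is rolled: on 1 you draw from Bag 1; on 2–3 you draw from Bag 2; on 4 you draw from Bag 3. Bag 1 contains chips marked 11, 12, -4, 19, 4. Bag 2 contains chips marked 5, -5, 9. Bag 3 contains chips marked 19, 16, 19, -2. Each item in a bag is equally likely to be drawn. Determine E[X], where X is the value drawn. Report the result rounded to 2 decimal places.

6.85

E[X | Bag 1] = (11 + 12 − 4 + 19 + 4)/5 = 42/5
E[X | Bag 2] = (5 − 5 + 9)/3 = 3
E[X | Bag 3] = (19 + 16 + 19 − 2)/4 = 13
E[X] = (1/4)·42/5 + (1/2)·3 + (1/4)·13 = 137/20 ≈ 6.85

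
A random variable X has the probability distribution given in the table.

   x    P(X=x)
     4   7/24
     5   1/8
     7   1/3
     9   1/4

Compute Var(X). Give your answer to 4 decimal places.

E[X] = (7/24)·4 + (1/8)·5 + (1/3)·7 + (1/4)·9 = 51/8
E[X²] = (7/24)·16 + (1/8)·25 + (1/3)·49 + (1/4)·81 = 355/8
Var(X) = 355/8 − (51/8)² = 239/64 ≈ 3.7344

3.7344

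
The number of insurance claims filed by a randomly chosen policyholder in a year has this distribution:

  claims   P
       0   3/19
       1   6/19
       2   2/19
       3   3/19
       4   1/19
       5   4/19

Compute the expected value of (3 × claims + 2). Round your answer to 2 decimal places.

8.79

E[3x+2] = (3/19)·2 + (6/19)·5 + (2/19)·8 + (3/19)·11 + (1/19)·14 + (4/19)·17
     = 167/19 ≈ 8.79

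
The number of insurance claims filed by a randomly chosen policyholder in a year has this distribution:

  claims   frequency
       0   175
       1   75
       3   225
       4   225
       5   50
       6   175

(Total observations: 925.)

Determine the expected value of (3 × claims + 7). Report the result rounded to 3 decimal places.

Total = 925, so P(claims=0) = 175/925, etc.
E[3x+7] = (7/37)·7 + (3/37)·10 + (9/37)·16 + (9/37)·19 + (2/37)·22 + (7/37)·25
     = 613/37 ≈ 16.568

16.568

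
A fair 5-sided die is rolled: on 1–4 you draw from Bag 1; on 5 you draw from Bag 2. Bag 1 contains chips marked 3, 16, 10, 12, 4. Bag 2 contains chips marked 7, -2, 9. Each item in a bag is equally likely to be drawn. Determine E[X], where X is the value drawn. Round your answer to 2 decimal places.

E[X | Bag 1] = (3 + 16 + 10 + 12 + 4)/5 = 9
E[X | Bag 2] = (7 − 2 + 9)/3 = 14/3
E[X] = (4/5)·9 + (1/5)·14/3 = 122/15 ≈ 8.13

8.13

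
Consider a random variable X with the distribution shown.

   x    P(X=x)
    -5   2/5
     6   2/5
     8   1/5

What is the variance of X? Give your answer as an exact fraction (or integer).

166/5

E[X] = (2/5)·(-5) + (2/5)·6 + (1/5)·8 = 2
E[X²] = (2/5)·25 + (2/5)·36 + (1/5)·64 = 186/5
Var(X) = 186/5 − (2)² = 166/5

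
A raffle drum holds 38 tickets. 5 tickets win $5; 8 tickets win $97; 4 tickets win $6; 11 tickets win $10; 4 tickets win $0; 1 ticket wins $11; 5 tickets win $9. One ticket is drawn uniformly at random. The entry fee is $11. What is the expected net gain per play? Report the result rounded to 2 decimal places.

$15.08

E[payout] = (5/38)·5 + (8/38)·97 + (4/38)·6 + (11/38)·10 + (4/38)·0 + (1/38)·11 + (5/38)·9 = 991/38
Expected profit = 991/38 − 11 = 573/38 ≈ $15.08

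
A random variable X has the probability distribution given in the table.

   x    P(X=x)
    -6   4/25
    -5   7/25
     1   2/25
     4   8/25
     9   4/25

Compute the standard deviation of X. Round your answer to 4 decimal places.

5.5431

E[X] = 11/25, E[X²] = 773/25
Var(X) = E[X²] − (E[X])² = 773/25 − 121/625 = 19204/625
SD(X) = √(19204/625) ≈ 5.5431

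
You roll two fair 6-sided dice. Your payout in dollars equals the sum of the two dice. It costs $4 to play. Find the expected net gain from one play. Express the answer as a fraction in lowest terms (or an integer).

Distribution of the sum of the two dice: 2 w.p. 1/36, 3 w.p. 1/18, 4 w.p. 1/12, 5 w.p. 1/9, 6 w.p. 5/36, 7 w.p. 1/6, …
E[payout] = (1/36)·2 + (1/18)·3 + (1/12)·4 + (1/9)·5 + (5/36)·6 + (1/6)·7 + (5/36)·8 + (1/9)·9 + (1/12)·10 + (1/18)·11 + (1/36)·12 = 7
Expected profit = 7 − 4 = 3

$3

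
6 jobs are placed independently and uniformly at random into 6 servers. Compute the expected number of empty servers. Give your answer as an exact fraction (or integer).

15625/7776

Let Xⱼ=1 if server j is empty. P(Xⱼ=1) = ((6-1)/6)^6 = 15625/46656.
By linearity, E[#empty] = 6·15625/46656 = 15625/7776.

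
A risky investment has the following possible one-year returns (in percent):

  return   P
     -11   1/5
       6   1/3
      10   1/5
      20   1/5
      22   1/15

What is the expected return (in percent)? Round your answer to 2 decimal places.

7.27

E[X] = (1/5)·(-11) + (1/3)·6 + (1/5)·10 + (1/5)·20 + (1/15)·22
     = 109/15 ≈ 7.27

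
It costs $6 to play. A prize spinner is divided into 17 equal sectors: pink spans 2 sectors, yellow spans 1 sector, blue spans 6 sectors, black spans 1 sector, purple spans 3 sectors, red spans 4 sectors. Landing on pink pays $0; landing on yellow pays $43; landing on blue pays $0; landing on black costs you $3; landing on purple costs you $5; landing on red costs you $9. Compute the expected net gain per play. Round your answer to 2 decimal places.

E[payout] = (2/17)·0 + (1/17)·43 + (6/17)·0 + (1/17)·(-3) + (3/17)·(-5) + (4/17)·(-9) = -11/17
Expected profit = -11/17 − 6 = -113/17 ≈ -$6.65

-$6.65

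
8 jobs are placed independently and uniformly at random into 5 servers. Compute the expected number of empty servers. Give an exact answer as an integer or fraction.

65536/78125

Let Xⱼ=1 if server j is empty. P(Xⱼ=1) = ((5-1)/5)^8 = 65536/390625.
By linearity, E[#empty] = 5·65536/390625 = 65536/78125.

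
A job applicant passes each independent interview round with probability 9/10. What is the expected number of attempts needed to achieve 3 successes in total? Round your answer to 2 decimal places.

By linearity (sum of 3 independent geometric waits), E[trials] = 3/p = 3/(9/10) = 10/3.
≈ 3.33

3.33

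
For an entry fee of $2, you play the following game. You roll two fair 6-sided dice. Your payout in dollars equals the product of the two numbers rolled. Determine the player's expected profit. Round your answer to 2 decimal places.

Distribution of the product of the two numbers rolled: 1 w.p. 1/36, 2 w.p. 1/18, 3 w.p. 1/18, 4 w.p. 1/12, 5 w.p. 1/18, 6 w.p. 1/9, …
E[payout] = (1/36)·1 + (1/18)·2 + (1/18)·3 + (1/12)·4 + (1/18)·5 + (1/9)·6 + (1/18)·8 + (1/36)·9 + (1/18)·10 + (1/9)·12 + (1/18)·15 + (1/36)·16 + (1/18)·18 + (1/18)·20 + (1/18)·24 + (1/36)·25 + (1/18)·30 + (1/36)·36 = 49/4
Expected profit = 49/4 − 2 = 41/4 ≈ $10.25

$10.25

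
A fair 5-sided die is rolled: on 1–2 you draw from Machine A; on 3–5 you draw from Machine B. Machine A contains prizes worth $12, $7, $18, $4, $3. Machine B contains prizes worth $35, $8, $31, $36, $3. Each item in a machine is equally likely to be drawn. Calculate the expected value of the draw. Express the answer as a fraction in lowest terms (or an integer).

427/25 dollars

E[X | Machine A] = (12 + 7 + 18 + 4 + 3)/5 = 44/5
E[X | Machine B] = (35 + 8 + 31 + 36 + 3)/5 = 113/5
E[X] = (2/5)·44/5 + (3/5)·113/5 = 427/25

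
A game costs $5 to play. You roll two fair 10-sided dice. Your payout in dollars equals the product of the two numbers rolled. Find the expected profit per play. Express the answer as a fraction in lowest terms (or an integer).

101/4 dollars

Distribution of the product of the two numbers rolled: 1 w.p. 1/100, 2 w.p. 1/50, 3 w.p. 1/50, 4 w.p. 3/100, 5 w.p. 1/50, 6 w.p. 1/25, …
E[payout] = (1/100)·1 + (1/50)·2 + (1/50)·3 + (3/100)·4 + (1/50)·5 + (1/25)·6 + (1/50)·7 + (1/25)·8 + (3/100)·9 + (1/25)·10 + (1/25)·12 + (1/50)·14 + (1/50)·15 + (3/100)·16 + (1/25)·18 + (1/25)·20 + (1/50)·21 + (1/25)·24 + (1/100)·25 + (1/50)·27 + (1/50)·28 + (1/25)·30 + (1/50)·32 + (1/50)·35 + (3/100)·36 + (1/25)·40 + (1/50)·42 + (1/50)·45 + (1/50)·48 + (1/100)·49 + (1/50)·50 + (1/50)·54 + (1/50)·56 + (1/50)·60 + (1/50)·63 + (1/100)·64 + (1/50)·70 + (1/50)·72 + (1/50)·80 + (1/100)·81 + (1/50)·90 + (1/100)·100 = 121/4
Expected profit = 121/4 − 5 = 101/4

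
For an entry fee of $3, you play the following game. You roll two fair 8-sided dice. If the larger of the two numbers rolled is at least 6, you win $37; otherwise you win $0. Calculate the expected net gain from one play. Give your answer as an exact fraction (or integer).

1251/64 dollars

E[payout] = (25/64)·0 + (39/64)·37 = 1443/64
Expected profit = 1443/64 − 3 = 1251/64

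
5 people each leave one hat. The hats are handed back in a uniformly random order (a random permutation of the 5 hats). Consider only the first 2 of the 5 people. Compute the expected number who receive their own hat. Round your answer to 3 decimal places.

Let Xᵢ = 1 if person i gets their own hat. For each i, P(Xᵢ=1) = 1/5.
By linearity of expectation, E[X₁+…+X_2] = 2·(1/5) = 2/5.
≈ 0.400

0.400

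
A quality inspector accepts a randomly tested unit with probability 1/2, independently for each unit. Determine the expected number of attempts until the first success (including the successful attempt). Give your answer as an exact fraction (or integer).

2

For a geometric distribution, E[trials] = 1/p = 1/(1/2) = 2.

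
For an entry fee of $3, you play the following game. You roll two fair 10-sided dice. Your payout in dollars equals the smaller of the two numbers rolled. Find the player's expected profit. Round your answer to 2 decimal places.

$0.85

Distribution of the smaller of the two numbers rolled: 1 w.p. 19/100, 2 w.p. 17/100, 3 w.p. 3/20, 4 w.p. 13/100, 5 w.p. 11/100, 6 w.p. 9/100, …
E[payout] = (19/100)·1 + (17/100)·2 + (3/20)·3 + (13/100)·4 + (11/100)·5 + (9/100)·6 + (7/100)·7 + (1/20)·8 + (3/100)·9 + (1/100)·10 = 77/20
Expected profit = 77/20 − 3 = 17/20 ≈ $0.85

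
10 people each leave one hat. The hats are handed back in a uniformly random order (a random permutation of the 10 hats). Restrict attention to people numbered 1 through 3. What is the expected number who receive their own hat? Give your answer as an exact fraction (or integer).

Let Xᵢ = 1 if person i gets their own hat. For each i, P(Xᵢ=1) = 1/10.
By linearity of expectation, E[X₁+…+X_3] = 3·(1/10) = 3/10.

3/10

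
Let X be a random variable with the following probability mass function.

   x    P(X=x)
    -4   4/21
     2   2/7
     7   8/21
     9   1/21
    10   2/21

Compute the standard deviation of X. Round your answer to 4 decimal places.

4.6217

E[X] = 27/7, E[X²] = 761/21
Var(X) = E[X²] − (E[X])² = 761/21 − 729/49 = 3140/147
SD(X) = √(3140/147) ≈ 4.6217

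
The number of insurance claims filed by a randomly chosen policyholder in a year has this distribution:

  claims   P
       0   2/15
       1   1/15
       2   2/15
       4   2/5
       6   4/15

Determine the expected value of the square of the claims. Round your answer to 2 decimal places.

16.60

E[X²] = (2/15)·0 + (1/15)·1 + (2/15)·4 + (2/5)·16 + (4/15)·36
     = 83/5 ≈ 16.60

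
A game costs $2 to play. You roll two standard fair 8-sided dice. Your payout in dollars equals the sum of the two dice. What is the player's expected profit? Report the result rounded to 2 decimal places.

$7.00

Distribution of the sum of the two dice: 2 w.p. 1/64, 3 w.p. 1/32, 4 w.p. 3/64, 5 w.p. 1/16, 6 w.p. 5/64, 7 w.p. 3/32, …
E[payout] = (1/64)·2 + (1/32)·3 + (3/64)·4 + (1/16)·5 + (5/64)·6 + (3/32)·7 + (7/64)·8 + (1/8)·9 + (7/64)·10 + (3/32)·11 + (5/64)·12 + (1/16)·13 + (3/64)·14 + (1/32)·15 + (1/64)·16 = 9
Expected profit = 9 − 2 = 7 ≈ $7.00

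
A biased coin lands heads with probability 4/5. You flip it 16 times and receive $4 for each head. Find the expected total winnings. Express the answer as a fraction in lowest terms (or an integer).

E[#heads] = 16·4/5 = 64/5 (linearity over flips).
E[winnings] = 4·64/5 = 256/5.

256/5 dollars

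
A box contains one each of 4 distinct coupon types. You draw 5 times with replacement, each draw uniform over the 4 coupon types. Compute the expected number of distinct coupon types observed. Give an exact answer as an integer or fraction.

781/256

Let Xⱼ=1 if type j appears at least once. P(Xⱼ=1) = 1 − ((4−1)/4)^5 = 781/1024.
E[#distinct] = 4·781/1024 = 781/256.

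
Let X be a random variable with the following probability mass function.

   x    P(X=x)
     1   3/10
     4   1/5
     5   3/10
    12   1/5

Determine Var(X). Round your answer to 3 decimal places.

E[X] = (3/10)·1 + (1/5)·4 + (3/10)·5 + (1/5)·12 = 5
E[X²] = (3/10)·1 + (1/5)·16 + (3/10)·25 + (1/5)·144 = 199/5
Var(X) = 199/5 − (5)² = 74/5 ≈ 14.800

14.800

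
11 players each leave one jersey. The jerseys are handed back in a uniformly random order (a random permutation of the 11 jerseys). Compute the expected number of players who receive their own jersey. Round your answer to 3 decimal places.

Let Xᵢ = 1 if person i gets their own jersey. For each i, P(Xᵢ=1) = 1/11.
By linearity of expectation, E[X₁+…+X_11] = 11·(1/11) = 1.
≈ 1.000

1.000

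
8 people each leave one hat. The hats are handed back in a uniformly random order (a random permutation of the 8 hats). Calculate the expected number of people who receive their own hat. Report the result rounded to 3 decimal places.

Let Xᵢ = 1 if person i gets their own hat. For each i, P(Xᵢ=1) = 1/8.
By linearity of expectation, E[X₁+…+X_8] = 8·(1/8) = 1.
≈ 1.000

1.000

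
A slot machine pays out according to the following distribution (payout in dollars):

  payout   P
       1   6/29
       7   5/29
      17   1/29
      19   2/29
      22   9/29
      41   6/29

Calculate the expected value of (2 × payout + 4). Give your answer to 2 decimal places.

41.24

E[2x+4] = (6/29)·6 + (5/29)·18 + (1/29)·38 + (2/29)·42 + (9/29)·48 + (6/29)·86
     = 1196/29 ≈ 41.24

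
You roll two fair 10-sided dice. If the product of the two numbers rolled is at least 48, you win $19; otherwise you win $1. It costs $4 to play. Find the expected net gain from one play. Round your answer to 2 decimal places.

$1.32

E[payout] = (19/25)·1 + (6/25)·19 = 133/25
Expected profit = 133/25 − 4 = 33/25 ≈ $1.32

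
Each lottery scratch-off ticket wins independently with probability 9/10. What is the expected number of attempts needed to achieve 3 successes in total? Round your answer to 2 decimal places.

By linearity (sum of 3 independent geometric waits), E[trials] = 3/p = 3/(9/10) = 10/3.
≈ 3.33

3.33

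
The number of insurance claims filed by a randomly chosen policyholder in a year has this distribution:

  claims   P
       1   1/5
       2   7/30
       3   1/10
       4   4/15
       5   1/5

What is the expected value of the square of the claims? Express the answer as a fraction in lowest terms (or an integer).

113/10

E[X²] = (1/5)·1 + (7/30)·4 + (1/10)·9 + (4/15)·16 + (1/5)·25
     = 113/10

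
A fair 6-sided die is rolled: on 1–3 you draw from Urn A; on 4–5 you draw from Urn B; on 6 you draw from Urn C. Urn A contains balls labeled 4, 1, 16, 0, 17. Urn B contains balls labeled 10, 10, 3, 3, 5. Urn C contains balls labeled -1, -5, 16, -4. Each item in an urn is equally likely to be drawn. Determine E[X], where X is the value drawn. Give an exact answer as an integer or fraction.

E[X | Urn A] = (4 + 1 + 16 + 0 + 17)/5 = 38/5
E[X | Urn B] = (10 + 10 + 3 + 3 + 5)/5 = 31/5
E[X | Urn C] = (-1 − 5 + 16 − 4)/4 = 3/2
E[X] = (1/2)·38/5 + (1/3)·31/5 + (1/6)·3/2 = 367/60

367/60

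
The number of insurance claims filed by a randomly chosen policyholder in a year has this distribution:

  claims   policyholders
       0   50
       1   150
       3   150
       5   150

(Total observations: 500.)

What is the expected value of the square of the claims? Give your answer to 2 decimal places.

10.50

Total = 500, so P(claims=0) = 50/500, etc.
E[X²] = (1/10)·0 + (3/10)·1 + (3/10)·9 + (3/10)·25
     = 21/2 ≈ 10.50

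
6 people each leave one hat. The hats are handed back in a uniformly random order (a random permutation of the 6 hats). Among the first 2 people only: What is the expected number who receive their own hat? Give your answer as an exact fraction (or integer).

Let Xᵢ = 1 if person i gets their own hat. For each i, P(Xᵢ=1) = 1/6.
By linearity of expectation, E[X₁+…+X_2] = 2·(1/6) = 1/3.

1/3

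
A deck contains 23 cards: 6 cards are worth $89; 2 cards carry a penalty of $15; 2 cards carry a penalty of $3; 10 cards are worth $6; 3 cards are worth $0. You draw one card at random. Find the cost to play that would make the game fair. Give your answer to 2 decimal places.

$24.26

E[payout] = (6/23)·89 + (2/23)·(-15) + (2/23)·(-3) + (10/23)·6 + (3/23)·0 = 558/23
Fair fee = E[payout] = 558/23 ≈ $24.26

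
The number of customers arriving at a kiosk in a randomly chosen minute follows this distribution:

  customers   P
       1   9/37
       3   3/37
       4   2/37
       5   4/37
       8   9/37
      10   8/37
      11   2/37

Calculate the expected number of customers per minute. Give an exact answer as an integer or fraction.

220/37

E[X] = (9/37)·1 + (3/37)·3 + (2/37)·4 + (4/37)·5 + (9/37)·8 + (8/37)·10 + (2/37)·11
     = 220/37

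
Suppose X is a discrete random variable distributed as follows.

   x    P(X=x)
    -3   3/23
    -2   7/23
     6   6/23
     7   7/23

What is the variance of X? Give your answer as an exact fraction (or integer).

E[X] = (3/23)·(-3) + (7/23)·(-2) + (6/23)·6 + (7/23)·7 = 62/23
E[X²] = (3/23)·9 + (7/23)·4 + (6/23)·36 + (7/23)·49 = 614/23
Var(X) = 614/23 − (62/23)² = 10278/529

10278/529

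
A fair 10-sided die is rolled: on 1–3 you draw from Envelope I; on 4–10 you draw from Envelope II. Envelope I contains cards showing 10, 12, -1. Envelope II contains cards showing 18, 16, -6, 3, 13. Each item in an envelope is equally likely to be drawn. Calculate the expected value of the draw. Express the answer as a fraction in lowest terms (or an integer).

413/50

E[X | Envelope I] = (10 + 12 − 1)/3 = 7
E[X | Envelope II] = (18 + 16 − 6 + 3 + 13)/5 = 44/5
E[X] = (3/10)·7 + (7/10)·44/5 = 413/50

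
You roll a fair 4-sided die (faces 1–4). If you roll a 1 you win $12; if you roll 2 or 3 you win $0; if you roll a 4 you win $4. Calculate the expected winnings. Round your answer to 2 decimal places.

E[payout] = (1/2)·0 + (1/4)·4 + (1/4)·12 = 4
≈ $4.00

$4.00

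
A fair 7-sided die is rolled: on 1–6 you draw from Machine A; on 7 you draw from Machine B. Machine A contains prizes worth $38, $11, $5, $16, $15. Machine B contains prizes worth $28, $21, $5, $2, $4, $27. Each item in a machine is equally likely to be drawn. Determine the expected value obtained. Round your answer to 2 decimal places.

$16.64

E[X | Machine A] = (38 + 11 + 5 + 16 + 15)/5 = 17
E[X | Machine B] = (28 + 21 + 5 + 2 + 4 + 27)/6 = 29/2
E[X] = (6/7)·17 + (1/7)·29/2 = 233/14 ≈ 16.64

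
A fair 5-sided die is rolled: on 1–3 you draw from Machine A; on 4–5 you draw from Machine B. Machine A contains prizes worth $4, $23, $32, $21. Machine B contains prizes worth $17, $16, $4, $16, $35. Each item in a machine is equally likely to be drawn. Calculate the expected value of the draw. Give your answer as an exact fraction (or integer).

476/25 dollars

E[X | Machine A] = (4 + 23 + 32 + 21)/4 = 20
E[X | Machine B] = (17 + 16 + 4 + 16 + 35)/5 = 88/5
E[X] = (3/5)·20 + (2/5)·88/5 = 476/25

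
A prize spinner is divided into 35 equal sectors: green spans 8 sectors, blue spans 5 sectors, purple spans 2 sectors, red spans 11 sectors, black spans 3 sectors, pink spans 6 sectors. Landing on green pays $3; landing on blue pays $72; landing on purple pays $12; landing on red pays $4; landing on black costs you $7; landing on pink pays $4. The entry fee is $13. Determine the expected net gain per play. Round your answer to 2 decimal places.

E[payout] = (8/35)·3 + (5/35)·72 + (2/35)·12 + (11/35)·4 + (3/35)·(-7) + (6/35)·4 = 13
Expected profit = 13 − 13 = 0 ≈ $0.00

$0.00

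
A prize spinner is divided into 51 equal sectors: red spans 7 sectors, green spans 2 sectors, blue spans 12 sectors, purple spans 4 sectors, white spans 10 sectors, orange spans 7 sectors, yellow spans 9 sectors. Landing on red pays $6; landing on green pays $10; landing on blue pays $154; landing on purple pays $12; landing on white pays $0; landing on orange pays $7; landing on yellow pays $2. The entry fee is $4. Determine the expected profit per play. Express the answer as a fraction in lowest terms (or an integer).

607/17 dollars

E[payout] = (7/51)·6 + (2/51)·10 + (12/51)·154 + (4/51)·12 + (10/51)·0 + (7/51)·7 + (9/51)·2 = 675/17
Expected profit = 675/17 − 4 = 607/17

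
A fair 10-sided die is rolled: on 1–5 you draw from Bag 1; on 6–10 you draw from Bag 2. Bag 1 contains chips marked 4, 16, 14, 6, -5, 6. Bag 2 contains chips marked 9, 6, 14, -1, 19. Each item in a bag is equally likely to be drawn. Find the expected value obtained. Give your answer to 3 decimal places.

E[X | Bag 1] = (4 + 16 + 14 + 6 − 5 + 6)/6 = 41/6
E[X | Bag 2] = (9 + 6 + 14 − 1 + 19)/5 = 47/5
E[X] = (1/2)·41/6 + (1/2)·47/5 = 487/60 ≈ 8.117

8.117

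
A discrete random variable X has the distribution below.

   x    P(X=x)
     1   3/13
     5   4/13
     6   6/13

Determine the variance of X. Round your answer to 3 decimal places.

E[X] = (3/13)·1 + (4/13)·5 + (6/13)·6 = 59/13
E[X²] = (3/13)·1 + (4/13)·25 + (6/13)·36 = 319/13
Var(X) = 319/13 − (59/13)² = 666/169 ≈ 3.941

3.941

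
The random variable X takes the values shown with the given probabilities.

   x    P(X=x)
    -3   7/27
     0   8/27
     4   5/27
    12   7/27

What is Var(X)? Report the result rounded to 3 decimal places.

33.180

E[X] = (7/27)·(-3) + (8/27)·0 + (5/27)·4 + (7/27)·12 = 83/27
E[X²] = (7/27)·9 + (8/27)·0 + (5/27)·16 + (7/27)·144 = 1151/27
Var(X) = 1151/27 − (83/27)² = 24188/729 ≈ 33.180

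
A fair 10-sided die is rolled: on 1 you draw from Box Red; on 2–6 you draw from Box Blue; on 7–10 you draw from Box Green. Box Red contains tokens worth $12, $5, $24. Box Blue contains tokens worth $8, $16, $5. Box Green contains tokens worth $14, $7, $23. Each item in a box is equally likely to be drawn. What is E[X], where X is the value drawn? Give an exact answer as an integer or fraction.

E[X | Box Red] = (12 + 5 + 24)/3 = 41/3
E[X | Box Blue] = (8 + 16 + 5)/3 = 29/3
E[X | Box Green] = (14 + 7 + 23)/3 = 44/3
E[X] = (1/10)·41/3 + (1/2)·29/3 + (2/5)·44/3 = 181/15

181/15 dollars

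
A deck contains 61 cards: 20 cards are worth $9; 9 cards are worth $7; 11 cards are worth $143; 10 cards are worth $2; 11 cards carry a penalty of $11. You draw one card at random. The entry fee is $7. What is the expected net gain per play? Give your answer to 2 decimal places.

E[payout] = (20/61)·9 + (9/61)·7 + (11/61)·143 + (10/61)·2 + (11/61)·(-11) = 1715/61
Expected profit = 1715/61 − 7 = 1288/61 ≈ $21.11

$21.11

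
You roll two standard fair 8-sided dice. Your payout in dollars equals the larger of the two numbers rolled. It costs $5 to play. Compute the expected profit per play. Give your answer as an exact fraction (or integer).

Distribution of the larger of the two numbers rolled: 1 w.p. 1/64, 2 w.p. 3/64, 3 w.p. 5/64, 4 w.p. 7/64, 5 w.p. 9/64, 6 w.p. 11/64, …
E[payout] = (1/64)·1 + (3/64)·2 + (5/64)·3 + (7/64)·4 + (9/64)·5 + (11/64)·6 + (13/64)·7 + (15/64)·8 = 93/16
Expected profit = 93/16 − 5 = 13/16

13/16 dollars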